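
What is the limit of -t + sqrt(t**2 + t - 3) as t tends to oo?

This has the form ∞ − ∞. Multiply and divide by the conjugate √(t^2 + t - 3) + t.
That gives (t - 3) / (√(t^2 + t - 3) + t).
Divide numerator and denominator by t: the limit is 1/(2·1) = 1/2.

1/2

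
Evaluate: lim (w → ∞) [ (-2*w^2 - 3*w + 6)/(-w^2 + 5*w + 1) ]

2

Numerator and denominator both have degree 2.
Dividing every term by w^2, all lower-order terms vanish and the limit is the ratio of leading coefficients, -2/(-1) = 2.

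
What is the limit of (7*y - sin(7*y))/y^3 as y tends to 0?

343/6

Direct substitution gives 0/0.
Apply L'Hôpital: lim (7 - 7*cos(7*y))/(3*y^2), still 0/0.
Apply L'Hôpital: lim (49*sin(7*y))/(6*y), still 0/0.
After 3 applications of L'Hôpital's rule the quotient is (343*cos(7*y))/(6); substituting y = 0 gives 343/6.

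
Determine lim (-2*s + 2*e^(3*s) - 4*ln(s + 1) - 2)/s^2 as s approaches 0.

11

Substitution gives 0/0 (the numerator vanishes to order 2).
Expand each term to order s^2: the coefficient of s^2 in -4·ln(1 + s) is 2 and in 2·e^(3s) is 9.
Lower-order terms cancel with the polynomial part, so the numerator is (11)·s^2 + o(s^2), and the limit is (11)/(1) = 11.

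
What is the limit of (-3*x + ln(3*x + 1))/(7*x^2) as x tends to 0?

Direct substitution gives 0/0.
Apply L'Hôpital: lim (-3 + 3/(3*x + 1))/(14*x), still 0/0.
After 2 applications of L'Hôpital's rule the quotient is (-9/(3*x + 1)^2)/(14); substituting x = 0 gives -9/14.

-9/14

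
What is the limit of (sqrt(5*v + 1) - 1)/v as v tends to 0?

5/2

Substitution gives 0/0. Multiply numerator and denominator by the conjugate √(1 + 5v) + √1.
The numerator becomes (1 + 5v) − 1 = 5v, so the expression simplifies to 5/(√(1 + 5v) + √1).
Letting v → 0 gives 5/(2√1) = 5/2.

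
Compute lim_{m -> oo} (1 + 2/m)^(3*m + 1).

Write it as [(1 + 2/m)^m]^(3) · (1 + 2/m)^(1). The bracketed term tends to e^(2) and the second factor to 1, so the limit is e^(6).

e^(6)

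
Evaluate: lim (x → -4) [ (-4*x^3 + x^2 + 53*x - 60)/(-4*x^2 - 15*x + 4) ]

Direct substitution gives 0/0, so factor. Both numerator and denominator have (x + 4) as a factor.
After cancelling, the expression reduces to (-4*x^2 + 17*x - 15)/(1 - 4*x).
Substituting x = -4 gives -147/17.

-147/17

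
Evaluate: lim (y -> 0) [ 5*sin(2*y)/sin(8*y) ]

Substitution gives 0/0.
Divide numerator and denominator by y: sin(2y)/y → 2 and sin(8y)/y → 8, so the limit is 5·2/8 = 5/4.

5/4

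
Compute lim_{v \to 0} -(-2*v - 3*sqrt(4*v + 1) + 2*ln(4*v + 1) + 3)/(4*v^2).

Substitution gives 0/0; apply L'Hôpital's rule 2 times.
After differentiating numerator and denominator 2 times the quotient is (-32/(4*v + 1)^2 + 12/(4*v + 1)^(3/2))/(-8); at v = 0 this is 5/2.

5/2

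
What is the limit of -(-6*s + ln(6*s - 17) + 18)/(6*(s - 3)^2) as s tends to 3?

Direct substitution gives 0/0.
Apply L'Hôpital: lim (-6 + 6/(6*s - 17))/(36 - 12*s), still 0/0.
After 2 applications of L'Hôpital's rule the quotient is (-36/(6*s - 17)^2)/(-12); substituting s = 3 gives 3.

3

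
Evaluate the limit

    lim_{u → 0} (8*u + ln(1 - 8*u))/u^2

Direct substitution gives 0/0.
Apply L'Hôpital: lim (8 - 8/(1 - 8*u))/(2*u), still 0/0.
After 2 applications of L'Hôpital's rule the quotient is (-64/(1 - 8*u)^2)/(2); substituting u = 0 gives -32.

-32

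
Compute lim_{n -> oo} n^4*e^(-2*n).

Write as n^4/e^{2n}, an ∞/∞ form.
Exponential growth dominates any polynomial, so repeated L'Hôpital (or the standard result) gives 0.

0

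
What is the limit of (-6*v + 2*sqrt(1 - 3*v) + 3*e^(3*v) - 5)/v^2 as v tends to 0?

Substitution gives 0/0; apply L'Hôpital's rule 2 times.
After differentiating numerator and denominator 2 times the quotient is (27*e^(3*v) - 9/(2*(1 - 3*v)^(3/2)))/(2); at v = 0 this is 45/4.

45/4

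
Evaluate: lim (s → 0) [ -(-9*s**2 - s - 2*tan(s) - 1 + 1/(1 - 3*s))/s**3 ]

Substitution gives 0/0; apply L'Hôpital's rule 3 times.
After differentiating numerator and denominator 3 times the quotient is (8/cos(s)^2 - 12/cos(s)^4 + 162/(3*s - 1)^4)/(-6); at s = 0 this is -79/3.

-79/3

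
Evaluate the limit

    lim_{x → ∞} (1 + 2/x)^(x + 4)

Write it as [(1 + 2/x)^x]^(1) · (1 + 2/x)^(4). The bracketed term tends to e^(2) and the second factor to 1, so the limit is e^(2).

e^(2)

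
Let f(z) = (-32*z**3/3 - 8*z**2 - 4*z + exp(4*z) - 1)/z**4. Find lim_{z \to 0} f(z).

32/3

Direct substitution gives 0/0.
Apply L'Hôpital: lim (-32*z^2 - 16*z + 4*e^(4*z) - 4)/(4*z^3), still 0/0.
Apply L'Hôpital: lim (-64*z + 16*e^(4*z) - 16)/(12*z^2), still 0/0.
Apply L'Hôpital: lim (64*e^(4*z) - 64)/(24*z), still 0/0.
After 4 applications of L'Hôpital's rule the quotient is (256*e^(4*z))/(24); substituting z = 0 gives 32/3.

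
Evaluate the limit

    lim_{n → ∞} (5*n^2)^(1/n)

Base → ∞ and exponent → 0: an ∞^0 form.
Take logs: (1/n)·ln(5·n^2) = (ln 5 + 2·ln n)/n → 0.
So the limit is e^0 = 1.

1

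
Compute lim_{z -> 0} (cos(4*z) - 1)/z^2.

-8

Direct substitution gives 0/0.
Apply L'Hôpital: lim (-4*sin(4*z))/(2*z), still 0/0.
After 2 applications of L'Hôpital's rule the quotient is (-16*cos(4*z))/(2); substituting z = 0 gives -8.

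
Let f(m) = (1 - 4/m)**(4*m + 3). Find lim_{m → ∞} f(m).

e^(-16)

Let L be the limit and take ln: ln L = lim (4m + 3)·ln(1 - 4/m) = lim (4m + 3)·(-4/m + O(1/m²)) = -16.
Hence L = e^(-16).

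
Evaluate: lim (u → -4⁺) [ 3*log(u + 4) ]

-∞

As u → -4⁺, u + 4 → 0⁺ and ln(u + 4) → −∞.
Multiplying by 3 gives -∞.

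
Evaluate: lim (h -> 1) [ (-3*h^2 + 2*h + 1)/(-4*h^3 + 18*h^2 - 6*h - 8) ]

-2/9

Since h = 1 makes numerator and denominator zero, (h - 1) divides both.
Cancelling it gives (-3*h - 1)/(-4*h^2 + 14*h + 8); now plug in h = 1 to get -2/9.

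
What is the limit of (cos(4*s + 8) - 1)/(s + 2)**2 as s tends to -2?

-8

Direct substitution gives 0/0.
Apply L'Hôpital: lim (-4*sin(4*s + 8))/(2*s + 4), still 0/0.
After 2 applications of L'Hôpital's rule the quotient is (-16*cos(4*s + 8))/(2); substituting s = -2 gives -8.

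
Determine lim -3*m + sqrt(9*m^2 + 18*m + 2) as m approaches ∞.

3

This has the form ∞ − ∞. Multiply and divide by the conjugate √(9*m^2 + 18*m + 2) + 3m.
That gives (18m + 2) / (√(9*m^2 + 18*m + 2) + 3m).
Divide numerator and denominator by m: the limit is 18/(2·3) = 3.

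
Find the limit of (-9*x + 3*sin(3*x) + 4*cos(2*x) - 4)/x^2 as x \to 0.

Substitution gives 0/0; apply L'Hôpital's rule 2 times.
After differentiating numerator and denominator 2 times the quotient is (-27*sin(3*x) - 16*cos(2*x))/(2); at x = 0 this is -8.

-8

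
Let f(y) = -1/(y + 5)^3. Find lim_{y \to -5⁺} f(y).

As y → -5⁺, (y + 5) → 0⁺, so (y + 5)^3 → 0⁺ and -1/(y + 5)^3 → -∞.

-∞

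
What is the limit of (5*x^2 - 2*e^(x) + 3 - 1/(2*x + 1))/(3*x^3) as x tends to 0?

Substitution gives 0/0 (the numerator vanishes to order 3).
Expand each term to order x^3: the coefficient of x^3 in −1/(1 + 2x) is 8 and in -2·e^(x) is -1/3.
Lower-order terms cancel with the polynomial part, so the numerator is (23/3)·x^3 + o(x^3), and the limit is (23/3)/(3) = 23/9.

23/9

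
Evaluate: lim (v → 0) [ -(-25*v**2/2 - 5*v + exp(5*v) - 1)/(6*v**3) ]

Direct substitution gives 0/0.
Apply L'Hôpital: lim (-25*v + 5*e^(5*v) - 5)/(-18*v^2), still 0/0.
Apply L'Hôpital: lim (25*e^(5*v) - 25)/(-36*v), still 0/0.
After 3 applications of L'Hôpital's rule the quotient is (125*e^(5*v))/(-36); substituting v = 0 gives -125/36.

-125/36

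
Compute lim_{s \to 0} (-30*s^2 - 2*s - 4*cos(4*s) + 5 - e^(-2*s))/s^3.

Substitution gives 0/0 (the numerator vanishes to order 3).
Expand each term to order s^3: the coefficient of s^3 in -4·cos(4s) is 0 and in −e^(-2s) is 4/3.
Lower-order terms cancel with the polynomial part, so the numerator is (4/3)·s^3 + o(s^3), and the limit is (4/3)/(1) = 4/3.

4/3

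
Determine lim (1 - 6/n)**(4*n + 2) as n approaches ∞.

e^(-24)

The base → 1 and the exponent → ∞: a 1^∞ form.
Take logarithms: (4n + 2)·ln(1 - 6/n). Since ln(1+u) ~ u for small u, this behaves like (4n)·(-6/n) → -24.
So the limit is e^(-24).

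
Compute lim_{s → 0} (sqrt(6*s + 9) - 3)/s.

1

A 0/0 form; rationalise with √(9 + 6s) + √9. This collapses the numerator to 6s, leaving 6/(√(9 + 6s) + √9) → 6/(2√9) = 1.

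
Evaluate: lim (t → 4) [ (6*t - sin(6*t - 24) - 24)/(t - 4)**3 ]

Direct substitution gives 0/0.
Apply L'Hôpital: lim (6 - 6*cos(6*t - 24))/(3*(t - 4)^2), still 0/0.
Apply L'Hôpital: lim (36*sin(6*t - 24))/(6*t - 24), still 0/0.
After 3 applications of L'Hôpital's rule the quotient is (216*cos(6*t - 24))/(6); substituting t = 4 gives 36.

36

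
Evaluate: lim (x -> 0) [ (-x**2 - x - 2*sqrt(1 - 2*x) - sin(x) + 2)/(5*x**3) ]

7/30

Substitution gives 0/0 (the numerator vanishes to order 3).
Expand each term to order x^3: the coefficient of x^3 in -2·√(1 - 2x) is 1 and in −sin(x) is 1/6.
Lower-order terms cancel with the polynomial part, so the numerator is (7/6)·x^3 + o(x^3), and the limit is (7/6)/(5) = 7/30.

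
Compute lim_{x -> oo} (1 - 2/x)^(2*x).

e^(-4)

Let L be the limit and take ln: ln L = lim (2x)·ln(1 - 2/x) = lim (2x)·(-2/x + O(1/x²)) = -4.
Hence L = e^(-4).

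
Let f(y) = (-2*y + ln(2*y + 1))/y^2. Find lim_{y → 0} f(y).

Direct substitution gives 0/0.
Apply L'Hôpital: lim (-2 + 2/(2*y + 1))/(2*y), still 0/0.
After 2 applications of L'Hôpital's rule the quotient is (-4/(2*y + 1)^2)/(2); substituting y = 0 gives -2.

-2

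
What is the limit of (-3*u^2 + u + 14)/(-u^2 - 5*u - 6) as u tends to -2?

-13

Since u = -2 makes numerator and denominator zero, (u + 2) divides both.
Cancelling it gives (7 - 3*u)/(-u - 3); now plug in u = -2 to get -13.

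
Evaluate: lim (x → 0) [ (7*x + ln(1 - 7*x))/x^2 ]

Direct substitution gives 0/0.
Apply L'Hôpital: lim (7 - 7/(1 - 7*x))/(2*x), still 0/0.
After 2 applications of L'Hôpital's rule the quotient is (-49/(1 - 7*x)^2)/(2); substituting x = 0 gives -49/2.

-49/2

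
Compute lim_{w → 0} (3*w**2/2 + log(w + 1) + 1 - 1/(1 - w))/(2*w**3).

-1/3

Substitution gives 0/0; apply L'Hôpital's rule 3 times.
After differentiating numerator and denominator 3 times the quotient is (2/(w + 1)^3 - 6/(w - 1)^4)/(12); at w = 0 this is -1/3.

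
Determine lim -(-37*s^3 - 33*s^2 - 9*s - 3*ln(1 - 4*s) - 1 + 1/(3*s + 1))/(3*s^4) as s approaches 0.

-91

Substitution gives 0/0 (the numerator vanishes to order 4).
Expand each term to order s^4: the coefficient of s^4 in -3·ln(1 - 4s) is 192 and in 1/(1 + 3s) is 81.
Lower-order terms cancel with the polynomial part, so the numerator is (273)·s^4 + o(s^4), and the limit is (273)/(-3) = -91.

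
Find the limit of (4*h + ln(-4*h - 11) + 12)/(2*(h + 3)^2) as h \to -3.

-4

Direct substitution gives 0/0.
Apply L'Hôpital: lim (4 - 4/(-4*h - 11))/(4*h + 12), still 0/0.
After 2 applications of L'Hôpital's rule the quotient is (-16/(-4*h - 11)^2)/(4); substituting h = -3 gives -4.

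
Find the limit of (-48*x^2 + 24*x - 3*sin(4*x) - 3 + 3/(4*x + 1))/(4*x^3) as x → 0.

-40

Substitution gives 0/0 (the numerator vanishes to order 3).
Expand each term to order x^3: the coefficient of x^3 in 3·1/(1 + 4x) is -192 and in -3·sin(4x) is 32.
Lower-order terms cancel with the polynomial part, so the numerator is (-160)·x^3 + o(x^3), and the limit is (-160)/(4) = -40.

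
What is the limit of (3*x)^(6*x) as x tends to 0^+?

Base → 0⁺ and exponent → 0⁺: a 0^0 form.
Take logs: 6x·ln(3x). This is 0·(−∞); rewriting as ln(3x)/(1/(6x)) and applying L'Hôpital gives 0.
Hence the limit is e^0 = 1.

1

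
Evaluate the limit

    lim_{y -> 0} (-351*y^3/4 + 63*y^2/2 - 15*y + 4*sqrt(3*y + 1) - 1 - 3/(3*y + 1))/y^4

Substitution gives 0/0; apply L'Hôpital's rule 4 times.
After differentiating numerator and denominator 4 times the quotient is (-5832/(3*y + 1)^5 - 1215/(4*(3*y + 1)^(7/2)))/(24); at y = 0 this is -8181/32.

-8181/32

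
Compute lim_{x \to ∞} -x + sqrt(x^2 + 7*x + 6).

7/2

This has the form ∞ − ∞. Multiply and divide by the conjugate √(x^2 + 7*x + 6) + x.
That gives (7x + 6) / (√(x^2 + 7*x + 6) + x).
Divide numerator and denominator by x: the limit is 7/(2·1) = 7/2.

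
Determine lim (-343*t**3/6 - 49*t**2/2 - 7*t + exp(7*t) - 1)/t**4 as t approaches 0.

2401/24

Direct substitution gives 0/0.
Apply L'Hôpital: lim (-343*t^2/2 - 49*t + 7*e^(7*t) - 7)/(4*t^3), still 0/0.
Apply L'Hôpital: lim (-343*t + 49*e^(7*t) - 49)/(12*t^2), still 0/0.
Apply L'Hôpital: lim (343*e^(7*t) - 343)/(24*t), still 0/0.
After 4 applications of L'Hôpital's rule the quotient is (2401*e^(7*t))/(24); substituting t = 0 gives 2401/24.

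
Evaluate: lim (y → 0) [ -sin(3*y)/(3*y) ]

-1

Substitution gives 0/0.
Write it as (3/(-3))·sin(3y)/(3y); since sin(u)/u → 1, the limit is -1.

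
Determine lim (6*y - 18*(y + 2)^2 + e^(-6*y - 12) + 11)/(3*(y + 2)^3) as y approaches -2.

-12

Direct substitution gives 0/0.
Apply L'Hôpital: lim (-36*y - 6*e^(-6*y - 12) - 66)/(9*(y + 2)^2), still 0/0.
Apply L'Hôpital: lim (36*e^(-6*y - 12) - 36)/(18*y + 36), still 0/0.
After 3 applications of L'Hôpital's rule the quotient is (-216*e^(-6*y - 12))/(18); substituting y = -2 gives -12.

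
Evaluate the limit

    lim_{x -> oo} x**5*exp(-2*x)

0

Write as x^5/e^{2x}, an ∞/∞ form.
Exponential growth dominates any polynomial, so repeated L'Hôpital (or the standard result) gives 0.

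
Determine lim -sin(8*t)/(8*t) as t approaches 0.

-1

Substitution gives 0/0.
Write it as (8/(-8))·sin(8t)/(8t); since sin(u)/u → 1, the limit is -1.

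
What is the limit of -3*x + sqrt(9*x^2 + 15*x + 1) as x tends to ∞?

5/2

An ∞ − ∞ form. Rationalising with the conjugate, the difference becomes (15x + 1) / (√(9*x^2 + 15*x + 1) + 3x).
For large x the denominator behaves like 2·3x, so the quotient tends to 15/6 = 5/2.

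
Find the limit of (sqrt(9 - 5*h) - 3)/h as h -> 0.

Substitution gives 0/0. Multiply numerator and denominator by the conjugate √(9 - 5h) + √9.
The numerator becomes (9 - 5h) − 9 = -5h, so the expression simplifies to -5/(√(9 - 5h) + √9).
Letting h → 0 gives -5/(2√9) = -5/6.

-5/6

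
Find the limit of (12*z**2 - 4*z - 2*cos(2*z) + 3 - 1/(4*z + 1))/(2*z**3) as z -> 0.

32

Substitution gives 0/0 (the numerator vanishes to order 3).
Expand each term to order z^3: the coefficient of z^3 in −1/(1 + 4z) is 64 and in -2·cos(2z) is 0.
Lower-order terms cancel with the polynomial part, so the numerator is (64)·z^3 + o(z^3), and the limit is (64)/(2) = 32.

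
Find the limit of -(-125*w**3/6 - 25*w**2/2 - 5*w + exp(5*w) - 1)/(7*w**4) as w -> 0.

-625/168

Direct substitution gives 0/0.
Apply L'Hôpital: lim (-125*w^2/2 - 25*w + 5*e^(5*w) - 5)/(-28*w^3), still 0/0.
Apply L'Hôpital: lim (-125*w + 25*e^(5*w) - 25)/(-84*w^2), still 0/0.
Apply L'Hôpital: lim (125*e^(5*w) - 125)/(-168*w), still 0/0.
After 4 applications of L'Hôpital's rule the quotient is (625*e^(5*w))/(-168); substituting w = 0 gives -625/168.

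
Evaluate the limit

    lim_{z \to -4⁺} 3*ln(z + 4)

As z → -4⁺, z + 4 → 0⁺ and ln(z + 4) → −∞.
Multiplying by 3 gives -∞.

-∞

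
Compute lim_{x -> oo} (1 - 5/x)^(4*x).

The base → 1 and the exponent → ∞: a 1^∞ form.
Take logarithms: (4x)·ln(1 - 5/x). Since ln(1+u) ~ u for small u, this behaves like (4x)·(-5/x) → -20.
So the limit is e^(-20).

e^(-20)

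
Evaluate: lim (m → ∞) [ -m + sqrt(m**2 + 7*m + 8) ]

7/2

An ∞ − ∞ form. Rationalising with the conjugate, the difference becomes (7m + 8) / (√(m^2 + 7*m + 8) + m).
For large m the denominator behaves like 2·m, so the quotient tends to 7/2 = 7/2.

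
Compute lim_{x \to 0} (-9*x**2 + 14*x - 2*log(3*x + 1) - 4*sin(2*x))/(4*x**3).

Substitution gives 0/0 (the numerator vanishes to order 3).
Expand each term to order x^3: the coefficient of x^3 in -2·ln(1 + 3x) is -18 and in -4·sin(2x) is 16/3.
Lower-order terms cancel with the polynomial part, so the numerator is (-38/3)·x^3 + o(x^3), and the limit is (-38/3)/(4) = -19/6.

-19/6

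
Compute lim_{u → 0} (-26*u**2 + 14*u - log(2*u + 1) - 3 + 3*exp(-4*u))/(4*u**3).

-26/3

Substitution gives 0/0; apply L'Hôpital's rule 3 times.
After differentiating numerator and denominator 3 times the quotient is (-192*e^(-4*u) - 16/(2*u + 1)^3)/(24); at u = 0 this is -26/3.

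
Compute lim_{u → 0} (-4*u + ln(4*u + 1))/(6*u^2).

-4/3

Direct substitution gives 0/0.
Apply L'Hôpital: lim (-4 + 4/(4*u + 1))/(12*u), still 0/0.
After 2 applications of L'Hôpital's rule the quotient is (-16/(4*u + 1)^2)/(12); substituting u = 0 gives -4/3.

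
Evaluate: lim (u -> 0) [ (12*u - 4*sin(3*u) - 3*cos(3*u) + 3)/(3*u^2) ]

9/2

Substitution gives 0/0; apply L'Hôpital's rule 2 times.
After differentiating numerator and denominator 2 times the quotient is (36*sin(3*u) + 27*cos(3*u))/(6); at u = 0 this is 9/2.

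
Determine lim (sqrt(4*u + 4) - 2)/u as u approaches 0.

Substitution gives 0/0. Multiply numerator and denominator by the conjugate √(4 + 4u) + √4.
The numerator becomes (4 + 4u) − 4 = 4u, so the expression simplifies to 4/(√(4 + 4u) + √4).
Letting u → 0 gives 4/(2√4) = 1.

1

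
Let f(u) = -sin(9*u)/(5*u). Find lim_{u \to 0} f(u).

-9/5

Substitution gives 0/0.
Write it as (9/(-5))·sin(9u)/(9u); since sin(θ)/θ → 1, the limit is -9/5.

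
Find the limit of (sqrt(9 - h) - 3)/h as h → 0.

-1/6

A 0/0 form; rationalise with √(9 - h) + √9. This collapses the numerator to -h, leaving -1/(√(9 - h) + √9) → -1/(2√9) = -1/6.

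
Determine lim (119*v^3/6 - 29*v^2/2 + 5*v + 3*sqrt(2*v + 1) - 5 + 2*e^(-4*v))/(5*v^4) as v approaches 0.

Substitution gives 0/0; apply L'Hôpital's rule 4 times.
After differentiating numerator and denominator 4 times the quotient is (512*e^(-4*v) - 45/(2*v + 1)^(7/2))/(120); at v = 0 this is 467/120.

467/120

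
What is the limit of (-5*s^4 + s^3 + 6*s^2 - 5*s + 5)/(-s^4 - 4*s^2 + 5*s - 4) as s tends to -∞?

Numerator and denominator both have degree 4.
Dividing every term by s^4, all lower-order terms vanish and the limit is the ratio of leading coefficients, -5/(-1) = 5.

5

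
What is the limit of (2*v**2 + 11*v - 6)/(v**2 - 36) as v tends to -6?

13/12

At v = -6 both the top and bottom vanish — a removable singularity. Factoring out (v + 6) from each leaves (2*v - 1)/(v - 6), which at v = -6 equals 13/12.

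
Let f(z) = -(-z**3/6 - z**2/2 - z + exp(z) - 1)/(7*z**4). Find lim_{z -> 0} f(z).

Direct substitution gives 0/0.
Apply L'Hôpital: lim (-z^2/2 - z + e^(z) - 1)/(-28*z^3), still 0/0.
Apply L'Hôpital: lim (-z + e^(z) - 1)/(-84*z^2), still 0/0.
Apply L'Hôpital: lim (e^(z) - 1)/(-168*z), still 0/0.
After 4 applications of L'Hôpital's rule the quotient is (e^(z))/(-168); substituting z = 0 gives -1/168.

-1/168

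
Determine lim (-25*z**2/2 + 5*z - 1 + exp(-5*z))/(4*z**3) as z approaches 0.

Direct substitution gives 0/0.
Apply L'Hôpital: lim (-25*z + 5 - 5*e^(-5*z))/(12*z^2), still 0/0.
Apply L'Hôpital: lim (-25 + 25*e^(-5*z))/(24*z), still 0/0.
After 3 applications of L'Hôpital's rule the quotient is (-125*e^(-5*z))/(24); substituting z = 0 gives -125/24.

-125/24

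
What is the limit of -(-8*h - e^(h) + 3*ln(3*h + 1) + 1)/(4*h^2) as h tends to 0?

7/2

Substitution gives 0/0; apply L'Hôpital's rule 2 times.
After differentiating numerator and denominator 2 times the quotient is (-e^(h) - 27/(3*h + 1)^2)/(-8); at h = 0 this is 7/2.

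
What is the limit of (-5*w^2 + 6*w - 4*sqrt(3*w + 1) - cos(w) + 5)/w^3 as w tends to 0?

-27/4

Substitution gives 0/0 (the numerator vanishes to order 3).
Expand each term to order w^3: the coefficient of w^3 in -4·√(1 + 3w) is -27/4 and in −cos(w) is 0.
Lower-order terms cancel with the polynomial part, so the numerator is (-27/4)·w^3 + o(w^3), and the limit is (-27/4)/(1) = -27/4.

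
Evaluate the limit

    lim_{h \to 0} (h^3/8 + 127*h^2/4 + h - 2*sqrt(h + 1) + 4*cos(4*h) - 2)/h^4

8207/192

Substitution gives 0/0; apply L'Hôpital's rule 4 times.
After differentiating numerator and denominator 4 times the quotient is (1024*cos(4*h) + 15/(8*(h + 1)^(7/2)))/(24); at h = 0 this is 8207/192.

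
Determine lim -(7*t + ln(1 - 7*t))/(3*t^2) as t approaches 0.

Direct substitution gives 0/0.
Apply L'Hôpital: lim (7 - 7/(1 - 7*t))/(-6*t), still 0/0.
After 2 applications of L'Hôpital's rule the quotient is (-49/(1 - 7*t)^2)/(-6); substituting t = 0 gives 49/6.

49/6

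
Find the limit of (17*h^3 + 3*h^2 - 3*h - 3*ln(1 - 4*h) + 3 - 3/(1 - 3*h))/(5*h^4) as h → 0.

Substitution gives 0/0 (the numerator vanishes to order 4).
Expand each term to order h^4: the coefficient of h^4 in -3·1/(1 - 3h) is -243 and in -3·ln(1 - 4h) is 192.
Lower-order terms cancel with the polynomial part, so the numerator is (-51)·h^4 + o(h^4), and the limit is (-51)/(5) = -51/5.

-51/5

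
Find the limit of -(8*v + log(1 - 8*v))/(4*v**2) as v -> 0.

Direct substitution gives 0/0.
Apply L'Hôpital: lim (8 - 8/(1 - 8*v))/(-8*v), still 0/0.
After 2 applications of L'Hôpital's rule the quotient is (-64/(1 - 8*v)^2)/(-8); substituting v = 0 gives 8.

8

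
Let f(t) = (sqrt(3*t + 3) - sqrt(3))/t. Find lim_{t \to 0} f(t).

Substitution gives 0/0. Multiply numerator and denominator by the conjugate √(3 + 3t) + √3.
The numerator becomes (3 + 3t) − 3 = 3t, so the expression simplifies to 3/(√(3 + 3t) + √3).
Letting t → 0 gives 3/(2√3) = √(3)/2.

√(3)/2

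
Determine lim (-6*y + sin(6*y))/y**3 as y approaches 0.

Direct substitution gives 0/0.
Apply L'Hôpital: lim (6*cos(6*y) - 6)/(3*y^2), still 0/0.
Apply L'Hôpital: lim (-36*sin(6*y))/(6*y), still 0/0.
After 3 applications of L'Hôpital's rule the quotient is (-216*cos(6*y))/(6); substituting y = 0 gives -36.

-36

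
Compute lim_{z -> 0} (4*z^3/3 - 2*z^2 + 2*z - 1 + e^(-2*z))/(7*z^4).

2/21

Direct substitution gives 0/0.
Apply L'Hôpital: lim (4*z^2 - 4*z + 2 - 2*e^(-2*z))/(28*z^3), still 0/0.
Apply L'Hôpital: lim (8*z - 4 + 4*e^(-2*z))/(84*z^2), still 0/0.
Apply L'Hôpital: lim (8 - 8*e^(-2*z))/(168*z), still 0/0.
After 4 applications of L'Hôpital's rule the quotient is (16*e^(-2*z))/(168); substituting z = 0 gives 2/21.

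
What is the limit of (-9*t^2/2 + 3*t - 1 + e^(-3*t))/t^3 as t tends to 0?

-9/2

Direct substitution gives 0/0.
Apply L'Hôpital: lim (-9*t + 3 - 3*e^(-3*t))/(3*t^2), still 0/0.
Apply L'Hôpital: lim (-9 + 9*e^(-3*t))/(6*t), still 0/0.
After 3 applications of L'Hôpital's rule the quotient is (-27*e^(-3*t))/(6); substituting t = 0 gives -9/2.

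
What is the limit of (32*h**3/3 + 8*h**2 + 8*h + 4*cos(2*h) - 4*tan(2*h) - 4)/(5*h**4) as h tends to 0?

8/15

Substitution gives 0/0 (the numerator vanishes to order 4).
Expand each term to order h^4: the coefficient of h^4 in 4·cos(2h) is 8/3 and in -4·tan(2h) is 0.
Lower-order terms cancel with the polynomial part, so the numerator is (8/3)·h^4 + o(h^4), and the limit is (8/3)/(5) = 8/15.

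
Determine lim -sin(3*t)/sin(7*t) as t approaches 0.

-3/7

Substitution gives 0/0.
Divide numerator and denominator by t: sin(3t)/t → 3 and sin(7t)/t → 7, so the limit is -1·3/7 = -3/7.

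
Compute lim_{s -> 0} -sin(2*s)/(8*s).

Substitution gives 0/0.
Write it as (2/(-8))·sin(2s)/(2s); since sin(u)/u → 1, the limit is -1/4.

-1/4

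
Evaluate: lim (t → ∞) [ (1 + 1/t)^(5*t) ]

e^(5)

Write it as [(1 + 1/t)^t]^(5) · (1 + 1/t)^(0). The bracketed term tends to e^(1) and the second factor to 1, so the limit is e^(5).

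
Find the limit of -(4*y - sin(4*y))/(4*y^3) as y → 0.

-8/3

Direct substitution gives 0/0.
Apply L'Hôpital: lim (4 - 4*cos(4*y))/(-12*y^2), still 0/0.
Apply L'Hôpital: lim (16*sin(4*y))/(-24*y), still 0/0.
After 3 applications of L'Hôpital's rule the quotient is (64*cos(4*y))/(-24); substituting y = 0 gives -8/3.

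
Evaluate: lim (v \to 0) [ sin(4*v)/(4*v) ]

Substitution gives 0/0.
Write it as (4/4)·sin(4v)/(4v); since sin(u)/u → 1, the limit is 1.

1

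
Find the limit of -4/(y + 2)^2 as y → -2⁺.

As y → -2⁺, (y + 2) → 0⁺, so (y + 2)^2 → 0⁺ and -4/(y + 2)^2 → -∞.

-∞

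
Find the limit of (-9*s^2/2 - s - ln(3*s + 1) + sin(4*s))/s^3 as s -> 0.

-59/3

Substitution gives 0/0; apply L'Hôpital's rule 3 times.
After differentiating numerator and denominator 3 times the quotient is (-64*cos(4*s) - 54/(3*s + 1)^3)/(6); at s = 0 this is -59/3.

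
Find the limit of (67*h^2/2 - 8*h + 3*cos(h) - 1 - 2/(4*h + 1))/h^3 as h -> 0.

128

Substitution gives 0/0 (the numerator vanishes to order 3).
Expand each term to order h^3: the coefficient of h^3 in 3·cos(h) is 0 and in -2·1/(1 + 4h) is 128.
Lower-order terms cancel with the polynomial part, so the numerator is (128)·h^3 + o(h^3), and the limit is (128)/(1) = 128.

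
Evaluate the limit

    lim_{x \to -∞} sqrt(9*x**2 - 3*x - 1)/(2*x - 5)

-3/2

For large |x|, √(9*x^2 - 3*x - 1) ≈ √9·|x| and the denominator ≈ 2x.
Since x → −∞, |x| = −x, giving −√9/(2) = -3/2.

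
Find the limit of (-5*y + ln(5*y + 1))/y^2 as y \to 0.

Direct substitution gives 0/0.
Apply L'Hôpital: lim (-5 + 5/(5*y + 1))/(2*y), still 0/0.
After 2 applications of L'Hôpital's rule the quotient is (-25/(5*y + 1)^2)/(2); substituting y = 0 gives -25/2.

-25/2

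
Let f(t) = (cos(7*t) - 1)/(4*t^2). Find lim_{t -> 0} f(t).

-49/8

Direct substitution gives 0/0.
Apply L'Hôpital: lim (-7*sin(7*t))/(8*t), still 0/0.
After 2 applications of L'Hôpital's rule the quotient is (-49*cos(7*t))/(8); substituting t = 0 gives -49/8.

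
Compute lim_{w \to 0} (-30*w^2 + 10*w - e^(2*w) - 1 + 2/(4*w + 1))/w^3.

Substitution gives 0/0 (the numerator vanishes to order 3).
Expand each term to order w^3: the coefficient of w^3 in −e^(2w) is -4/3 and in 2·1/(1 + 4w) is -128.
Lower-order terms cancel with the polynomial part, so the numerator is (-388/3)·w^3 + o(w^3), and the limit is (-388/3)/(1) = -388/3.

-388/3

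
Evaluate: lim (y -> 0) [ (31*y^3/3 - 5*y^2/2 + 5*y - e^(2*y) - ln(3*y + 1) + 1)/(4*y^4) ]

235/48

Substitution gives 0/0; apply L'Hôpital's rule 4 times.
After differentiating numerator and denominator 4 times the quotient is (-16*e^(2*y) + 486/(3*y + 1)^4)/(96); at y = 0 this is 235/48.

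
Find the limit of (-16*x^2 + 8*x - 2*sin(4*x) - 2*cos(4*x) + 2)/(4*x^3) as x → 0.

16/3

Substitution gives 0/0; apply L'Hôpital's rule 3 times.
After differentiating numerator and denominator 3 times the quotient is (-128*sin(4*x) + 128*cos(4*x))/(24); at x = 0 this is 16/3.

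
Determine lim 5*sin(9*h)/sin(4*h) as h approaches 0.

45/4

Substitution gives 0/0.
Divide numerator and denominator by h: sin(9h)/h → 9 and sin(4h)/h → 4, so the limit is 5·9/4 = 45/4.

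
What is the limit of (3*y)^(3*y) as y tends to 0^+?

Base → 0⁺ and exponent → 0⁺: a 0^0 form.
Take logs: 3y·ln(3y). This is 0·(−∞); rewriting as ln(3y)/(1/(3y)) and applying L'Hôpital gives 0.
Hence the limit is e^0 = 1.

1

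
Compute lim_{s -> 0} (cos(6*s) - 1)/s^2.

-18

Direct substitution gives 0/0.
Apply L'Hôpital: lim (-6*sin(6*s))/(2*s), still 0/0.
After 2 applications of L'Hôpital's rule the quotient is (-36*cos(6*s))/(2); substituting s = 0 gives -18.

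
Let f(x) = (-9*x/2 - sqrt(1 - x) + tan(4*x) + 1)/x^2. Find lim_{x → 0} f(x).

1/8

Substitution gives 0/0 (the numerator vanishes to order 2).
Expand each term to order x^2: the coefficient of x^2 in tan(4x) is 0 and in −√(1 - x) is 1/8.
Lower-order terms cancel with the polynomial part, so the numerator is (1/8)·x^2 + o(x^2), and the limit is (1/8)/(1) = 1/8.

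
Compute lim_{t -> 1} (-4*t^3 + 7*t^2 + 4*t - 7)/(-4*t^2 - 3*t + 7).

At t = 1 both the top and bottom vanish — a removable singularity. Factoring out (t - 1) from each leaves (-4*t^2 + 3*t + 7)/(-4*t - 7), which at t = 1 equals -6/11.

-6/11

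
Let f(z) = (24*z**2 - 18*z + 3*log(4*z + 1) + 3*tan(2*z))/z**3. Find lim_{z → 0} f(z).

72

Substitution gives 0/0; apply L'Hôpital's rule 3 times.
After differentiating numerator and denominator 3 times the quotient is (144*tan(2*z)^2/cos(2*z)^2 + 48/cos(2*z)^2 + 384/(4*z + 1)^3)/(6); at z = 0 this is 72.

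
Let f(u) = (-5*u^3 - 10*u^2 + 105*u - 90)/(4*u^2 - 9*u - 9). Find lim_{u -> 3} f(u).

Direct substitution gives 0/0, so factor. Both numerator and denominator have (u - 3) as a factor.
After cancelling, the expression reduces to (-5*u^2 - 25*u + 30)/(4*u + 3).
Substituting u = 3 gives -6.

-6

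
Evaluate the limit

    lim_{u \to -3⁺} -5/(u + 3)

As u → -3⁺, (u + 3) → 0⁺, so (u + 3)^1 → 0⁺ and -5/(u + 3)^1 → -∞.

-∞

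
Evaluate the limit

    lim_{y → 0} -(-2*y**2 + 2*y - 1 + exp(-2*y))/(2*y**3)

2/3

Direct substitution gives 0/0.
Apply L'Hôpital: lim (-4*y + 2 - 2*e^(-2*y))/(-6*y^2), still 0/0.
Apply L'Hôpital: lim (-4 + 4*e^(-2*y))/(-12*y), still 0/0.
After 3 applications of L'Hôpital's rule the quotient is (-8*e^(-2*y))/(-12); substituting y = 0 gives 2/3.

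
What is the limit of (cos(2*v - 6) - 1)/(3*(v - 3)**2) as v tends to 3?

Direct substitution gives 0/0.
Apply L'Hôpital: lim (-2*sin(2*v - 6))/(6*v - 18), still 0/0.
After 2 applications of L'Hôpital's rule the quotient is (-4*cos(2*v - 6))/(6); substituting v = 3 gives -2/3.

-2/3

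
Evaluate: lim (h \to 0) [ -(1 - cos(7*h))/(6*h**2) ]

Substitution gives 0/0.
Use (1 − cos u)/u² → 1/2 with u = 7h: the limit is 7²/(2·(-6)) = -49/12.

-49/12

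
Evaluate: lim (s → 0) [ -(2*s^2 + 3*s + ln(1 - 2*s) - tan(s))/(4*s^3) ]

3/4

Substitution gives 0/0 (the numerator vanishes to order 3).
Expand each term to order s^3: the coefficient of s^3 in −tan(s) is -1/3 and in ln(1 - 2s) is -8/3.
Lower-order terms cancel with the polynomial part, so the numerator is (-3)·s^3 + o(s^3), and the limit is (-3)/(-4) = 3/4.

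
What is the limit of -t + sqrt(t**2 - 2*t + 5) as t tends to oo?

An ∞ − ∞ form. Rationalising with the conjugate, the difference becomes (-2t + 5) / (√(t^2 - 2*t + 5) + t).
For large t the denominator behaves like 2·t, so the quotient tends to -2/2 = -1.

-1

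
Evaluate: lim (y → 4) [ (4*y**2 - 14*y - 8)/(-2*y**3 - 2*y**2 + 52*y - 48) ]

-3/10

Direct substitution gives 0/0, so factor. Both numerator and denominator have (y - 4) as a factor.
After cancelling, the expression reduces to (4*y + 2)/(-2*y^2 - 10*y + 12).
Substituting y = 4 gives -3/10.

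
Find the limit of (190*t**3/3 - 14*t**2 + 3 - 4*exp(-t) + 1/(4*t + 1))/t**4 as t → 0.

1535/6

Substitution gives 0/0; apply L'Hôpital's rule 4 times.
After differentiating numerator and denominator 4 times the quotient is (-4*e^(-t) + 6144/(4*t + 1)^5)/(24); at t = 0 this is 1535/6.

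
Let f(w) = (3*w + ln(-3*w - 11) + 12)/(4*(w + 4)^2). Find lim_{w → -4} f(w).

Direct substitution gives 0/0.
Apply L'Hôpital: lim (3 - 3/(-3*w - 11))/(8*w + 32), still 0/0.
After 2 applications of L'Hôpital's rule the quotient is (-9/(-3*w - 11)^2)/(8); substituting w = -4 gives -9/8.

-9/8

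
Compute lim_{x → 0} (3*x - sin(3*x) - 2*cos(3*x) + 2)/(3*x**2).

Substitution gives 0/0 (the numerator vanishes to order 2).
Expand each term to order x^2: the coefficient of x^2 in −sin(3x) is 0 and in -2·cos(3x) is 9.
Lower-order terms cancel with the polynomial part, so the numerator is (9)·x^2 + o(x^2), and the limit is (9)/(3) = 3.

3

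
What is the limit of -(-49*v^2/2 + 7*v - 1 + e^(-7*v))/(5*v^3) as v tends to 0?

343/30

Direct substitution gives 0/0.
Apply L'Hôpital: lim (-49*v + 7 - 7*e^(-7*v))/(-15*v^2), still 0/0.
Apply L'Hôpital: lim (-49 + 49*e^(-7*v))/(-30*v), still 0/0.
After 3 applications of L'Hôpital's rule the quotient is (-343*e^(-7*v))/(-30); substituting v = 0 gives 343/30.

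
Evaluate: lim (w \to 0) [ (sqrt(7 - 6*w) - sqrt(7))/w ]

-3*√(7)/7

A 0/0 form; rationalise with √(7 - 6w) + √7. This collapses the numerator to -6w, leaving -6/(√(7 - 6w) + √7) → -6/(2√7) = -3*√(7)/7.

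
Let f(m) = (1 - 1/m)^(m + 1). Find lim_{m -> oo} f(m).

e^(-1)

The base → 1 and the exponent → ∞: a 1^∞ form.
Take logarithms: (m + 1)·ln(1 - 1/m). Since ln(1+u) ~ u for small u, this behaves like (m)·(-1/m) → -1.
So the limit is e^(-1).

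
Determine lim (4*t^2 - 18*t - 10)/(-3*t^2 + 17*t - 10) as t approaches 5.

At t = 5 both the top and bottom vanish — a removable singularity. Factoring out (t - 5) from each leaves (4*t + 2)/(2 - 3*t), which at t = 5 equals -22/13.

-22/13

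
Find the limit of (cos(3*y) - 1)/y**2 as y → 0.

Direct substitution gives 0/0.
Apply L'Hôpital: lim (-3*sin(3*y))/(2*y), still 0/0.
After 2 applications of L'Hôpital's rule the quotient is (-9*cos(3*y))/(2); substituting y = 0 gives -9/2.

-9/2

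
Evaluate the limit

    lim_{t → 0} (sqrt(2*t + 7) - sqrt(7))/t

√(7)/7

A 0/0 form; rationalise with √(7 + 2t) + √7. This collapses the numerator to 2t, leaving 2/(√(7 + 2t) + √7) → 2/(2√7) = √(7)/7.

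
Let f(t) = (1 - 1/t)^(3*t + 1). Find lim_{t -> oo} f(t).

e^(-3)

The base → 1 and the exponent → ∞: a 1^∞ form.
Take logarithms: (3t + 1)·ln(1 - 1/t). Since ln(1+u) ~ u for small u, this behaves like (3t)·(-1/t) → -3.
So the limit is e^(-3).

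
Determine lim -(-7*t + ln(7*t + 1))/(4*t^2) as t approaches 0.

Direct substitution gives 0/0.
Apply L'Hôpital: lim (-7 + 7/(7*t + 1))/(-8*t), still 0/0.
After 2 applications of L'Hôpital's rule the quotient is (-49/(7*t + 1)^2)/(-8); substituting t = 0 gives 49/8.

49/8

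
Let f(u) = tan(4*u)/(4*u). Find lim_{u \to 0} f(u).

Substitution gives 0/0.
Since tan(θ)/θ → 1 as θ → 0, tan(4u)/(4u) → 1 and the limit is 4/4 = 1.

1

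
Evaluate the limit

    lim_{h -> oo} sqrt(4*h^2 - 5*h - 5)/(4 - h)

For large |h|, √(4*h^2 - 5*h - 5) ≈ √4·|h| and the denominator ≈ -h.
Since h → +∞, |h| = h, giving √4/(-1) = -2.

-2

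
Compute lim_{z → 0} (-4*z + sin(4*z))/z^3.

Direct substitution gives 0/0.
Apply L'Hôpital: lim (4*cos(4*z) - 4)/(3*z^2), still 0/0.
Apply L'Hôpital: lim (-16*sin(4*z))/(6*z), still 0/0.
After 3 applications of L'Hôpital's rule the quotient is (-64*cos(4*z))/(6); substituting z = 0 gives -32/3.

-32/3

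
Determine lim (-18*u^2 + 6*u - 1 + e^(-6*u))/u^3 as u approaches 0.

-36

Direct substitution gives 0/0.
Apply L'Hôpital: lim (-36*u + 6 - 6*e^(-6*u))/(3*u^2), still 0/0.
Apply L'Hôpital: lim (-36 + 36*e^(-6*u))/(6*u), still 0/0.
After 3 applications of L'Hôpital's rule the quotient is (-216*e^(-6*u))/(6); substituting u = 0 gives -36.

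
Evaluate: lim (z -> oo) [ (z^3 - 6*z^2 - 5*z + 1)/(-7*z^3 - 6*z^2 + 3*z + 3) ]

-1/7

Numerator and denominator both have degree 3.
Dividing every term by z^3, all lower-order terms vanish and the limit is the ratio of leading coefficients, 1/(-7) = -1/7.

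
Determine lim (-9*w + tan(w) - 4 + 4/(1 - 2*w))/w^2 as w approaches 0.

16

Substitution gives 0/0; apply L'Hôpital's rule 2 times.
After differentiating numerator and denominator 2 times the quotient is (2*tan(w)/cos(w)^2 - 32/(2*w - 1)^3)/(2); at w = 0 this is 16.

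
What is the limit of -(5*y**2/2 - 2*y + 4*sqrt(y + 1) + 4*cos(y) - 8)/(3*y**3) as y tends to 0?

Substitution gives 0/0; apply L'Hôpital's rule 3 times.
After differentiating numerator and denominator 3 times the quotient is (4*sin(y) + 3/(2*(y + 1)^(5/2)))/(-18); at y = 0 this is -1/12.

-1/12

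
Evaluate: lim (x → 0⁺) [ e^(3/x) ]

As x → 0⁺, 3/(x) → +∞, so e^(3/(x)) → ∞.

∞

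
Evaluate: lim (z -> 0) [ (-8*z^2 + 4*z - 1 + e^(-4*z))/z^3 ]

Direct substitution gives 0/0.
Apply L'Hôpital: lim (-16*z + 4 - 4*e^(-4*z))/(3*z^2), still 0/0.
Apply L'Hôpital: lim (-16 + 16*e^(-4*z))/(6*z), still 0/0.
After 3 applications of L'Hôpital's rule the quotient is (-64*e^(-4*z))/(6); substituting z = 0 gives -32/3.

-32/3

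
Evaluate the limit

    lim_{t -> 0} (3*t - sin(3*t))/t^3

9/2

Direct substitution gives 0/0.
Apply L'Hôpital: lim (3 - 3*cos(3*t))/(3*t^2), still 0/0.
Apply L'Hôpital: lim (9*sin(3*t))/(6*t), still 0/0.
After 3 applications of L'Hôpital's rule the quotient is (27*cos(3*t))/(6); substituting t = 0 gives 9/2.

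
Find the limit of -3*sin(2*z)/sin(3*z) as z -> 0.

Substitution gives 0/0.
Divide numerator and denominator by z: sin(2z)/z → 2 and sin(3z)/z → 3, so the limit is -3·2/3 = -2.

-2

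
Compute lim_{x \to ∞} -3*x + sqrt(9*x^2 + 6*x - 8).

An ∞ − ∞ form. Rationalising with the conjugate, the difference becomes (6x - 8) / (√(9*x^2 + 6*x - 8) + 3x).
For large x the denominator behaves like 2·3x, so the quotient tends to 6/6 = 1.

1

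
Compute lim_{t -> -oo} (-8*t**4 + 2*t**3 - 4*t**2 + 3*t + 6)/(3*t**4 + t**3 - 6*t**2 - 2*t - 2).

Numerator and denominator both have degree 4.
Dividing every term by t^4, all lower-order terms vanish and the limit is the ratio of leading coefficients, -8/(3) = -8/3.

-8/3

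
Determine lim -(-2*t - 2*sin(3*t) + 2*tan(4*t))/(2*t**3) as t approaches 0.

Substitution gives 0/0; apply L'Hôpital's rule 3 times.
After differentiating numerator and denominator 3 times the quotient is (54*cos(3*t) + 768*tan(4*t)^4 + 1024*tan(4*t)^2 + 256)/(-12); at t = 0 this is -155/6.

-155/6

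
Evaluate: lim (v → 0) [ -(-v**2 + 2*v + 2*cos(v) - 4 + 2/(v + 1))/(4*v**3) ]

1/2

Substitution gives 0/0; apply L'Hôpital's rule 3 times.
After differentiating numerator and denominator 3 times the quotient is (2*sin(v) - 12/(v + 1)^4)/(-24); at v = 0 this is 1/2.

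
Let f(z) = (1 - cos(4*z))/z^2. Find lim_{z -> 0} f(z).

8

Substitution gives 0/0.
Use (1 − cos u)/u² → 1/2 with u = 4z: the limit is 4²/(2·1) = 8.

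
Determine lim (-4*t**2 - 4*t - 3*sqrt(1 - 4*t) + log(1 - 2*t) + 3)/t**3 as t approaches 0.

Substitution gives 0/0 (the numerator vanishes to order 3).
Expand each term to order t^3: the coefficient of t^3 in -3·√(1 - 4t) is 12 and in ln(1 - 2t) is -8/3.
Lower-order terms cancel with the polynomial part, so the numerator is (28/3)·t^3 + o(t^3), and the limit is (28/3)/(1) = 28/3.

28/3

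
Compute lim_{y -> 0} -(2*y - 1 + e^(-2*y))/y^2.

-2

Direct substitution gives 0/0.
Apply L'Hôpital: lim (2 - 2*e^(-2*y))/(-2*y), still 0/0.
After 2 applications of L'Hôpital's rule the quotient is (4*e^(-2*y))/(-2); substituting y = 0 gives -2.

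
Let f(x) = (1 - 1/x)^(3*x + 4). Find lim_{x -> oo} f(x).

The base → 1 and the exponent → ∞: a 1^∞ form.
Take logarithms: (3x + 4)·ln(1 - 1/x). Since ln(1+u) ~ u for small u, this behaves like (3x)·(-1/x) → -3.
So the limit is e^(-3).

e^(-3)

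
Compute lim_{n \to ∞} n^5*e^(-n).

0

Write as n^5/e^{1n}, an ∞/∞ form.
Exponential growth dominates any polynomial, so repeated L'Hôpital (or the standard result) gives 0.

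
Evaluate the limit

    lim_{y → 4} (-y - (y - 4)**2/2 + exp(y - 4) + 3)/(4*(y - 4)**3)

Direct substitution gives 0/0.
Apply L'Hôpital: lim (-y + e^(y - 4) + 3)/(12*(y - 4)^2), still 0/0.
Apply L'Hôpital: lim (e^(y - 4) - 1)/(24*y - 96), still 0/0.
After 3 applications of L'Hôpital's rule the quotient is (e^(y - 4))/(24); substituting y = 4 gives 1/24.

1/24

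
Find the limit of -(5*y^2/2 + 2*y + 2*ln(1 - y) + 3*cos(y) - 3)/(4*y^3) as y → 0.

Substitution gives 0/0; apply L'Hôpital's rule 3 times.
After differentiating numerator and denominator 3 times the quotient is (3*sin(y) + 4/(y - 1)^3)/(-24); at y = 0 this is 1/6.

1/6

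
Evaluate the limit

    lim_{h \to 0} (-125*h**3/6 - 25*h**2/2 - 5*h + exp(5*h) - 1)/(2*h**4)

Direct substitution gives 0/0.
Apply L'Hôpital: lim (-125*h^2/2 - 25*h + 5*e^(5*h) - 5)/(8*h^3), still 0/0.
Apply L'Hôpital: lim (-125*h + 25*e^(5*h) - 25)/(24*h^2), still 0/0.
Apply L'Hôpital: lim (125*e^(5*h) - 125)/(48*h), still 0/0.
After 4 applications of L'Hôpital's rule the quotient is (625*e^(5*h))/(48); substituting h = 0 gives 625/48.

625/48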